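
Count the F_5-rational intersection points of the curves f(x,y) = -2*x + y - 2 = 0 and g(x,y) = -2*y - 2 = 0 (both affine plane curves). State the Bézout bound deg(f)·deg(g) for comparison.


Common zeros: {(1, 4)}; count = 1; Bézout bound = 1.

deg(f) = 1, deg(g) = 1, so Bézout bound = 1.
Scan x ∈ F_5. For each x, list the y ∈ F_5 with f(x, y) ≡ 0 and those with g(x, y) ≡ 0 (mod 5); the common zeros in that column are the intersection.
  x = 0: f ≡ 0 at y ∈ {2}; g ≡ 0 at y ∈ {4}; common: ∅.
  x = 1: f ≡ 0 at y ∈ {4}; g ≡ 0 at y ∈ {4}; common: {4}.
  x = 2: f ≡ 0 at y ∈ {1}; g ≡ 0 at y ∈ {4}; common: ∅.
  x = 3: f ≡ 0 at y ∈ {3}; g ≡ 0 at y ∈ {4}; common: ∅.
  x = 4: f ≡ 0 at y ∈ {0}; g ≡ 0 at y ∈ {4}; common: ∅.
Collecting: common zeros = {(1, 4)}, so the count is 1.
Comparison with the Bézout bound: 1 ≤ 1 = deg(f)·deg(g), as expected for curves with no common component (the bound is attained).


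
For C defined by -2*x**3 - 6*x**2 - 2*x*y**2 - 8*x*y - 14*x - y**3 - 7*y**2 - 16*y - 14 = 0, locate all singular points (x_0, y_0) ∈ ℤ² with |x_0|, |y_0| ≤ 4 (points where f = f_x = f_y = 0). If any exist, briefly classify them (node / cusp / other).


Singular points: {(-1, -2)}; classification: cusp.

Compute partial derivatives:
  f_x = -6*x**2 - 12*x - 2*y**2 - 8*y - 14.
  f_y = -4*x*y - 8*x - 3*y**2 - 14*y - 16.
Scan x_0 ∈ {−4, ..., 4}. For each x_0, f_y(x_0, y) is a polynomial in y; find its integer roots y ∈ {−4, ..., 4}, then test f_x and f at those candidates.
  x = -4: f_y(-4, y) = -3*y**2 + 2*y + 16; vanishes at y ∈ {-2}. (-4, -2): f_x = -54 ≠ 0.
  x = -3: f_y(-3, y) = -3*y**2 - 2*y + 8; vanishes at y ∈ {-2}. (-3, -2): f_x = -24 ≠ 0.
  x = -2: f_y(-2, y) = -3*y**2 - 6*y; vanishes at y ∈ {-2, 0}. (-2, -2): f_x = -6 ≠ 0; (-2, 0): f_x = -14 ≠ 0.
  x = -1: f_y(-1, y) = -3*y**2 - 10*y - 8; vanishes at y ∈ {-2}. (-1, -2): f_x = 0, f = 0 — SINGULAR.
  x = 0: f_y(0, y) = -3*y**2 - 14*y - 16; vanishes at y ∈ {-2}. (0, -2): f_x = -6 ≠ 0.
  x = 1: f_y(1, y) = -3*y**2 - 18*y - 24; vanishes at y ∈ {-4, -2}. (1, -4): f_x = -32 ≠ 0; (1, -2): f_x = -24 ≠ 0.
  x = 2: f_y(2, y) = -3*y**2 - 22*y - 32; vanishes at y ∈ {-2}. (2, -2): f_x = -54 ≠ 0.
  x = 3: f_y(3, y) = -3*y**2 - 26*y - 40; vanishes at y ∈ {-2}. (3, -2): f_x = -96 ≠ 0.
  x = 4: f_y(4, y) = -3*y**2 - 30*y - 48; vanishes at y ∈ {-2}. (4, -2): f_x = -150 ≠ 0.
Only singular point on the grid: (-1, -2).
Classify: substitute x = -1 + u, y = -2 + v and expand: f = -2*u**3 - 2*u*v**2 - v**3 + v**2.
No constant or linear terms (consistent with a singular point). Quadratic part: v**2. Cubic part: -2*u**3 - 2*u*v**2 - v**3.
The quadratic part v**2 is a perfect square, so there is a single (double) tangent line v = 0, i.e. y = -2. Restricting the cubic part to that line (v = 0) leaves -2*u**3 ≠ 0, so f is not divisible by v and the branch is v² ≈ 2*u**3 to lowest order — this is a cusp.
Classification: cusp.


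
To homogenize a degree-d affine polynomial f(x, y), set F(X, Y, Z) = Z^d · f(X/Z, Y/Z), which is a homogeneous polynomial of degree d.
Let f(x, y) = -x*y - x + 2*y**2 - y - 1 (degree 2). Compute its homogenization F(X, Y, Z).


F(X, Y, Z) = -X*Y - X*Z + 2*Y**2 - Y*Z - Z**2

deg(f) = 2.
Substitute x = X/Z, y = Y/Z into f, then multiply by Z^2.
  monomial -1·x^1·y^1 ↦ -1·X^1·Y^1·Z^0.
  monomial -1·x^1·y^0 ↦ -1·X^1·Y^0·Z^1.
  monomial 2·x^0·y^2 ↦ 2·X^0·Y^2·Z^0.
  monomial -1·x^0·y^1 ↦ -1·X^0·Y^1·Z^1.
  monomial -1·x^0·y^0 ↦ -1·X^0·Y^0·Z^2.
Collecting: F(X, Y, Z) = -X*Y - X*Z + 2*Y**2 - Y*Z - Z**2.


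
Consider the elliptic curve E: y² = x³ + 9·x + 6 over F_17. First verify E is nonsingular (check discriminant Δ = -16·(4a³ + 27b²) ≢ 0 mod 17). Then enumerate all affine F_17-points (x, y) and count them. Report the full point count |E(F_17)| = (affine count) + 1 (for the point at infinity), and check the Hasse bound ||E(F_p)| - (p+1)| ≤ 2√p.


Affine points = {(1, 4), (1, 13), (2, 7), (2, 10), (3, 3), (3, 14), (4, 2), (4, 15), (6, 2), (6, 15), (7, 2), (7, 15), (9, 0), (10, 5), (10, 12), (11, 5), (11, 12), (13, 5), (13, 12), (16, 8), (16, 9)}; affine count = 21; |E(F_17)| = 22.

Discriminant check: Δ ∝ 4a³ + 27b² = 4·9³ + 27·6² = 4·729 + 27·36 ≡ 12 (mod 17). Nonzero ⇒ E is nonsingular.
For each x ∈ F_17, compute rhs = x³ + 9·x + 6 mod 17, then count y ∈ F_17 with y² ≡ rhs.
  x = 0: rhs = 6, matching y values: none (0 points).
  x = 1: rhs = 16, matching y values: 4, 13 (2 points).
  x = 2: rhs = 15, matching y values: 7, 10 (2 points).
  x = 3: rhs = 9, matching y values: 3, 14 (2 points).
  x = 4: rhs = 4, matching y values: 2, 15 (2 points).
  x = 5: rhs = 6, matching y values: none (0 points).
  x = 6: rhs = 4, matching y values: 2, 15 (2 points).
  x = 7: rhs = 4, matching y values: 2, 15 (2 points).
  x = 8: rhs = 12, matching y values: none (0 points).
  x = 9: rhs = 0, matching y values: 0 (1 points).
  x = 10: rhs = 8, matching y values: 5, 12 (2 points).
  x = 11: rhs = 8, matching y values: 5, 12 (2 points).
  x = 12: rhs = 6, matching y values: none (0 points).
  x = 13: rhs = 8, matching y values: 5, 12 (2 points).
  x = 14: rhs = 3, matching y values: none (0 points).
  x = 15: rhs = 14, matching y values: none (0 points).
  x = 16: rhs = 13, matching y values: 8, 9 (2 points).
Total affine count: 21.
Full point count |E(F_17)| = 21 + 1 = 22.
Hasse bound: |22 − (17+1)| = |4| = 4 ≤ 2√17 ≈ 8.2462 ✓.


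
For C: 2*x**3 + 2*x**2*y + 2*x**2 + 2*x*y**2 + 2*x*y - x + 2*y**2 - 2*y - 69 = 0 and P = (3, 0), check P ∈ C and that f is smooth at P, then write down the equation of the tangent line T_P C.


Tangent line at P: 65*x + 22*y - 195 = 0.

Step 1: f(3, 0) = 0, so P lies on C.
Step 2: partial derivatives
  f_x(x, y) = 6*x**2 + 4*x*y + 4*x + 2*y**2 + 2*y - 1, f_y(x, y) = 2*x**2 + 4*x*y + 2*x + 4*y - 2.
  f_x(P) = 65, f_y(P) = 22 (gradient nonzero, so P is smooth).
Step 3: tangent line at P: 65·(x − 3) + 22·(y − 0) = 0.
Expanding: 65*x + 22*y - 195 = 0.


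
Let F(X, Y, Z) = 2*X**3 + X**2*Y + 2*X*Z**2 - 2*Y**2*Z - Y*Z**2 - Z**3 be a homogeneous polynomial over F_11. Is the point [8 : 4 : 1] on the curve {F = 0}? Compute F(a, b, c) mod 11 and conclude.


F(8,4,1) ≡ 5 (mod 11); P is NOT on the curve.

Evaluate F(8, 4, 1) term-by-term (mod 11).
  2*X**3 ↦ 2·512·1·1 = 1024
  X**2*Y ↦ 1·64·4·1 = 256
  2*X*Z**2 ↦ 2·8·1·1 = 16
  -2*Y**2*Z ↦ -2·1·16·1 = -32
  -Y*Z**2 ↦ -1·1·4·1 = -4
  -Z**3 ↦ -1·1·1·1 = -1
Sum: F(8, 4, 1) = (1024) + (256) + (16) + (-32) + (-4) + (-1) = 1259.
Reducing mod 11: 1259 ≡ 5 (mod 11).
Since F(a, b, c) ≡ 5 ≠ 0 (mod 11), P does NOT lie on the curve.


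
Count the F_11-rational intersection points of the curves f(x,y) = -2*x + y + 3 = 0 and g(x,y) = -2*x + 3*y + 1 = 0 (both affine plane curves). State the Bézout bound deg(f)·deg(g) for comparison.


Common zeros: {(2, 1)}; count = 1; Bézout bound = 1.

deg(f) = 1, deg(g) = 1, so Bézout bound = 1.
Scan x ∈ F_11. For each x, list the y ∈ F_11 with f(x, y) ≡ 0 and those with g(x, y) ≡ 0 (mod 11); the common zeros in that column are the intersection.
  x = 0: f ≡ 0 at y ∈ {8}; g ≡ 0 at y ∈ {7}; common: ∅.
  x = 1: f ≡ 0 at y ∈ {10}; g ≡ 0 at y ∈ {4}; common: ∅.
  x = 2: f ≡ 0 at y ∈ {1}; g ≡ 0 at y ∈ {1}; common: {1}.
  x = 3: f ≡ 0 at y ∈ {3}; g ≡ 0 at y ∈ {9}; common: ∅.
  x = 4: f ≡ 0 at y ∈ {5}; g ≡ 0 at y ∈ {6}; common: ∅.
  x = 5: f ≡ 0 at y ∈ {7}; g ≡ 0 at y ∈ {3}; common: ∅.
  x = 6: f ≡ 0 at y ∈ {9}; g ≡ 0 at y ∈ {0}; common: ∅.
  x = 7: f ≡ 0 at y ∈ {0}; g ≡ 0 at y ∈ {8}; common: ∅.
  x = 8: f ≡ 0 at y ∈ {2}; g ≡ 0 at y ∈ {5}; common: ∅.
  x = 9: f ≡ 0 at y ∈ {4}; g ≡ 0 at y ∈ {2}; common: ∅.
  x = 10: f ≡ 0 at y ∈ {6}; g ≡ 0 at y ∈ {10}; common: ∅.
Collecting: common zeros = {(2, 1)}, so the count is 1.
Comparison with the Bézout bound: 1 ≤ 1 = deg(f)·deg(g), as expected for curves with no common component (the bound is attained).


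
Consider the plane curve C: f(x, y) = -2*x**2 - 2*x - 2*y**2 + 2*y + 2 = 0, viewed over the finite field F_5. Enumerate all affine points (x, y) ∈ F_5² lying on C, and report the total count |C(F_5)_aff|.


Affine F_5-points: {(0, 3), (2, 0), (2, 1), (4, 3)}; count = 4.

For each of the 25 pairs (x, y) ∈ F_5², evaluate f(x, y) mod 5. Record the zeros.
  x = 0: [0↦2, 1↦2, 2↦3, 3↦0, 4↦3]  zeros at y ∈ {3}
  x = 1: [0↦3, 1↦3, 2↦4, 3↦1, 4↦4]  zeros at y ∈ ∅
  x = 2: [0↦0, 1↦0, 2↦1, 3↦3, 4↦1]  zeros at y ∈ {0, 1}
  x = 3: [0↦3, 1↦3, 2↦4, 3↦1, 4↦4]  zeros at y ∈ ∅
  x = 4: [0↦2, 1↦2, 2↦3, 3↦0, 4↦3]  zeros at y ∈ {3}
Collecting zeros: affine points = {(0, 3), (2, 0), (2, 1), (4, 3)}.
Total count |C(F_5)_aff| = 4.


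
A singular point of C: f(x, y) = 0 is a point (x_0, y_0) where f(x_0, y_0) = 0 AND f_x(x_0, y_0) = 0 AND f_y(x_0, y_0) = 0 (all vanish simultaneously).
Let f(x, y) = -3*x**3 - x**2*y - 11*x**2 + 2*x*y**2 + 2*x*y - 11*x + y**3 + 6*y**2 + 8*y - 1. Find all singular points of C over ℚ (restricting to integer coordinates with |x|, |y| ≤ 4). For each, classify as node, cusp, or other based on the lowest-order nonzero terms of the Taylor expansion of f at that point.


Singular points: {(-1, -1)}; classification: node.

Compute partial derivatives:
  f_x = -9*x**2 - 2*x*y - 22*x + 2*y**2 + 2*y - 11.
  f_y = -x**2 + 4*x*y + 2*x + 3*y**2 + 12*y + 8.
Scan x_0 ∈ {−4, ..., 4}. For each x_0, f_y(x_0, y) is a polynomial in y; find its integer roots y ∈ {−4, ..., 4}, then test f_x and f at those candidates.
  x = -4: f_y(-4, y) = 3*y**2 - 4*y - 16; no integer root y with |y| ≤ 4.
  x = -3: f_y(-3, y) = 3*y**2 - 7; no integer root y with |y| ≤ 4.
  x = -2: f_y(-2, y) = 3*y**2 + 4*y; vanishes at y ∈ {0}. (-2, 0): f_x = -3 ≠ 0.
  x = -1: f_y(-1, y) = 3*y**2 + 8*y + 5; vanishes at y ∈ {-1}. (-1, -1): f_x = 0, f = 0 — SINGULAR.
  x = 0: f_y(0, y) = 3*y**2 + 12*y + 8; no integer root y with |y| ≤ 4.
  x = 1: f_y(1, y) = 3*y**2 + 16*y + 9; no integer root y with |y| ≤ 4.
  x = 2: f_y(2, y) = 3*y**2 + 20*y + 8; no integer root y with |y| ≤ 4.
  x = 3: f_y(3, y) = 3*y**2 + 24*y + 5; no integer root y with |y| ≤ 4.
  x = 4: f_y(4, y) = 3*y**2 + 28*y; vanishes at y ∈ {0}. (4, 0): f_x = -243 ≠ 0.
Only singular point on the grid: (-1, -1).
Classify: substitute x = -1 + u, y = -1 + v and expand: f = -3*u**3 - u**2*v - u**2 + 2*u*v**2 + v**3 + v**2.
No constant or linear terms (consistent with a singular point). Quadratic part: -u**2 + v**2. Cubic part: -3*u**3 - u**2*v + 2*u*v**2 + v**3.
The quadratic part v**2 - u**2 = (v − u)(v + u) splits into two distinct linear factors, so there are two distinct tangent lines y − -1 = ±(x − -1) — this is a node (ordinary double point).
Classification: node.


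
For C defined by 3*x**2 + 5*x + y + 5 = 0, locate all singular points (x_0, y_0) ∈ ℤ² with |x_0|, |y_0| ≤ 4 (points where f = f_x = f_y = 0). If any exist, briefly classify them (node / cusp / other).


No singular points in the scanned grid; C is smooth there.

Compute partial derivatives:
  f_x = 6*x + 5.
  f_y = 1.
f_y = 1 is a nonzero constant, so f_y never vanishes: no point (x, y) can satisfy f = f_x = f_y = 0. In particular no (x, y) ∈ {−4, ..., 4}² is singular; the curve is smooth.


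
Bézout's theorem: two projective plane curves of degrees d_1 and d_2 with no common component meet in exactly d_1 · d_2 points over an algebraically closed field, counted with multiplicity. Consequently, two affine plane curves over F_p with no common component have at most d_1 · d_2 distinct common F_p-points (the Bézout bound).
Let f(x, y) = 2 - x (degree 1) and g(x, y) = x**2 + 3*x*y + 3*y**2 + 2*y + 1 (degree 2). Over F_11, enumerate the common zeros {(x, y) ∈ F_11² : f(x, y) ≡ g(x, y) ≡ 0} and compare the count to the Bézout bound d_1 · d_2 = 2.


Common zeros: {(2, 2), (2, 10)}; count = 2; Bézout bound = 2.

deg(f) = 1, deg(g) = 2, so Bézout bound = 2.
Scan x ∈ F_11. For each x, list the y ∈ F_11 with f(x, y) ≡ 0 and those with g(x, y) ≡ 0 (mod 11); the common zeros in that column are the intersection.
  x = 0: f ≡ 0 at y ∈ ∅; g ≡ 0 at y ∈ {6, 8}; common: ∅.
  x = 1: f ≡ 0 at y ∈ ∅; g ≡ 0 at y ∈ {3, 10}; common: ∅.
  x = 2: f ≡ 0 at y ∈ {0, 1, 2, 3, 4, 5, 6, 7, 8, 9, 10}; g ≡ 0 at y ∈ {2, 10}; common: {2, 10}.
  x = 3: f ≡ 0 at y ∈ ∅; g ≡ 0 at y ∈ {2, 9}; common: ∅.
  x = 4: f ≡ 0 at y ∈ ∅; g ≡ 0 at y ∈ {4, 6}; common: ∅.
  x = 5: f ≡ 0 at y ∈ ∅; g ≡ 0 at y ∈ ∅; common: ∅.
  x = 6: f ≡ 0 at y ∈ ∅; g ≡ 0 at y ∈ {4}; common: ∅.
  x = 7: f ≡ 0 at y ∈ ∅; g ≡ 0 at y ∈ ∅; common: ∅.
  x = 8: f ≡ 0 at y ∈ ∅; g ≡ 0 at y ∈ ∅; common: ∅.
  x = 9: f ≡ 0 at y ∈ ∅; g ≡ 0 at y ∈ {8}; common: ∅.
  x = 10: f ≡ 0 at y ∈ ∅; g ≡ 0 at y ∈ ∅; common: ∅.
Collecting: common zeros = {(2, 2), (2, 10)}, so the count is 2.
Comparison with the Bézout bound: 2 ≤ 2 = deg(f)·deg(g), as expected for curves with no common component (the bound is attained).


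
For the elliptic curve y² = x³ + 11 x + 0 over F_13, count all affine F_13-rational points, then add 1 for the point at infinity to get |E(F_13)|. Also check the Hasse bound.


Affine points = {(0, 0), (1, 5), (1, 8), (2, 2), (2, 11), (4, 2), (4, 11), (6, 3), (6, 10), (7, 2), (7, 11), (9, 3), (9, 10), (11, 3), (11, 10), (12, 1), (12, 12)}; affine count = 17; |E(F_13)| = 18.

Discriminant check: Δ ∝ 4a³ + 27b² = 4·11³ + 27·0² = 4·1331 + 27·0 ≡ 7 (mod 13). Nonzero ⇒ E is nonsingular.
For each x ∈ F_13, compute rhs = x³ + 11·x + 0 mod 13, then count y ∈ F_13 with y² ≡ rhs.
  x = 0: rhs = 0, matching y values: 0 (1 points).
  x = 1: rhs = 12, matching y values: 5, 8 (2 points).
  x = 2: rhs = 4, matching y values: 2, 11 (2 points).
  x = 3: rhs = 8, matching y values: none (0 points).
  x = 4: rhs = 4, matching y values: 2, 11 (2 points).
  x = 5: rhs = 11, matching y values: none (0 points).
  x = 6: rhs = 9, matching y values: 3, 10 (2 points).
  x = 7: rhs = 4, matching y values: 2, 11 (2 points).
  x = 8: rhs = 2, matching y values: none (0 points).
  x = 9: rhs = 9, matching y values: 3, 10 (2 points).
  x = 10: rhs = 5, matching y values: none (0 points).
  x = 11: rhs = 9, matching y values: 3, 10 (2 points).
  x = 12: rhs = 1, matching y values: 1, 12 (2 points).
Total affine count: 17.
Full point count |E(F_13)| = 17 + 1 = 18.
Hasse bound: |18 − (13+1)| = |4| = 4 ≤ 2√13 ≈ 7.2111 ✓.


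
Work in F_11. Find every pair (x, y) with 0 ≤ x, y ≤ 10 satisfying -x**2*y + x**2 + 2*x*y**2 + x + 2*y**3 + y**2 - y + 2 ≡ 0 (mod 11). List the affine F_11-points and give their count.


Affine F_11-points: {(1, 5), (2, 9), (3, 6), (4, 0), (5, 6), (6, 0), (6, 1), (6, 9), (7, 10), (8, 10), (9, 5), (10, 8)}; count = 12.

For each of the 121 pairs (x, y) ∈ F_11², evaluate f(x, y) mod 11. Record the zeros.
  x = 0: [0↦2, 1↦4, 2↦9, 3↦7, 4↦10, 5↦8, 6↦2, 7↦4, 8↦4, 9↦3, 10↦2]  zeros at y ∈ ∅
  x = 1: [0↦4, 1↦7, 2↦6, 3↦2, 4↦7, 5↦0, 6↦4, 7↦9, 8↦5, 9↦4, 10↦7]  zeros at y ∈ {5}
  x = 2: [0↦8, 1↦10, 2↦1, 3↦4, 4↦9, 5↦6, 6↦7, 7↦2, 8↦3, 9↦0, 10↦5]  zeros at y ∈ {9}
  x = 3: [0↦3, 1↦2, 2↦5, 3↦2, 4↦5, 5↦4, 6↦0, 7↦5, 8↦9, 9↦2, 10↦7]  zeros at y ∈ {6}
  x = 4: [0↦0, 1↦5, 2↦7, 3↦7, 4↦6, 5↦5, 6↦5, 7↦7, 8↦1, 9↦10, 10↦2]  zeros at y ∈ {0}
  x = 5: [0↦10, 1↦8, 2↦7, 3↦8, 4↦1, 5↦9, 6↦0, 7↦8, 8↦1, 9↦2, 10↦1]  zeros at y ∈ {6}
  x = 6: [0↦0, 1↦0, 2↦5, 3↦5, 4↦1, 5↦5, 6↦7, 7↦8, 8↦9, 9↦0, 10↦4]  zeros at y ∈ {0, 1, 9}
  x = 7: [0↦3, 1↦3, 2↦1, 3↦9, 4↦6, 5↦4, 6↦4, 7↦7, 8↦3, 9↦4, 10↦0]  zeros at y ∈ {10}
  x = 8: [0↦8, 1↦6, 2↦6, 3↦9, 4↦5, 5↦6, 6↦2, 7↦5, 8↦5, 9↦3, 10↦0]  zeros at y ∈ {10}
  x = 9: [0↦4, 1↦9, 2↦9, 3↦5, 4↦9, 5↦0, 6↦1, 7↦2, 8↦4, 9↦8, 10↦4]  zeros at y ∈ {5}
  x = 10: [0↦2, 1↦1, 2↦10, 3↦8, 4↦7, 5↦8, 6↦1, 7↦9, 8↦0, 9↦8, 10↦1]  zeros at y ∈ {8}
Collecting zeros: affine points = {(1, 5), (2, 9), (3, 6), (4, 0), (5, 6), (6, 0), (6, 1), (6, 9), (7, 10), (8, 10), (9, 5), (10, 8)}.
Total count |C(F_11)_aff| = 12.


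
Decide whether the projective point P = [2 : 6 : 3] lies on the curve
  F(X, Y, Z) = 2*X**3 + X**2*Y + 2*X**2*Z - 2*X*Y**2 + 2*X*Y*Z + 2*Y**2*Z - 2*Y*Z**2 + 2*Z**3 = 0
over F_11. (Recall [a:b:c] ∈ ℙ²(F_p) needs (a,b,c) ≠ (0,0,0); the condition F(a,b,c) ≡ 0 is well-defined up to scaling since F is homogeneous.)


F(2,6,3) ≡ 0 (mod 11); P is on the curve.

Evaluate F(2, 6, 3) term-by-term (mod 11).
  2*X**3 ↦ 2·8·1·1 = 16
  X**2*Y ↦ 1·4·6·1 = 24
  2*X**2*Z ↦ 2·4·1·3 = 24
  -2*X*Y**2 ↦ -2·2·36·1 = -144
  2*X*Y*Z ↦ 2·2·6·3 = 72
  2*Y**2*Z ↦ 2·1·36·3 = 216
  -2*Y*Z**2 ↦ -2·1·6·9 = -108
  2*Z**3 ↦ 2·1·1·27 = 54
Sum: F(2, 6, 3) = (16) + (24) + (24) + (-144) + (72) + (216) + (-108) + (54) = 154.
Reducing mod 11: 154 ≡ 0 (mod 11).
Since F(a, b, c) ≡ 0 (mod 11), P lies on the curve.


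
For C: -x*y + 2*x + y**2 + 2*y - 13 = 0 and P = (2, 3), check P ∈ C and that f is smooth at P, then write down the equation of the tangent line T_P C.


Tangent line at P: -x + 6*y - 16 = 0.

Step 1: f(2, 3) = 0, so P lies on C.
Step 2: partial derivatives
  f_x(x, y) = 2 - y, f_y(x, y) = -x + 2*y + 2.
  f_x(P) = -1, f_y(P) = 6 (gradient nonzero, so P is smooth).
Step 3: tangent line at P: -1·(x − 2) + 6·(y − 3) = 0.
Expanding: -x + 6*y - 16 = 0.


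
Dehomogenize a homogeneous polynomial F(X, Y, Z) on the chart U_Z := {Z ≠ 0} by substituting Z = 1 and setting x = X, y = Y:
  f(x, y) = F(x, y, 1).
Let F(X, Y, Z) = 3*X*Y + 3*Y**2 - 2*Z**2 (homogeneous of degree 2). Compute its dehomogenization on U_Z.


f(x, y) = 3*x*y + 3*y**2 - 2

On U_Z we set Z = 1. Each monomial c·X^i·Y^j·Z^k in F becomes c·x^i·y^j·1^k = c·x^i·y^j.
Substituting Z = 1: F(X, Y, 1) = 3*x*y + 3*y**2 - 2.
Note: deg(f) ≤ deg(F) = 2; strict inequality happens when F is divisible by Z (lost terms).


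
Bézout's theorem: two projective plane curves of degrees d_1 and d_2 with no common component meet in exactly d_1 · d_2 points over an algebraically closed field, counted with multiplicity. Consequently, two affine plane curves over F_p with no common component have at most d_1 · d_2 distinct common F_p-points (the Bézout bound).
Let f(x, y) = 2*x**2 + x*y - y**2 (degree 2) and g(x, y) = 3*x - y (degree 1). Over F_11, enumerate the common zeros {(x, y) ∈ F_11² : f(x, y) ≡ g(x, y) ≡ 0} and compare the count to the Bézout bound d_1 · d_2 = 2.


Common zeros: {(0, 0)}; count = 1; Bézout bound = 2.

deg(f) = 2, deg(g) = 1, so Bézout bound = 2.
Scan x ∈ F_11. For each x, list the y ∈ F_11 with f(x, y) ≡ 0 and those with g(x, y) ≡ 0 (mod 11); the common zeros in that column are the intersection.
  x = 0: f ≡ 0 at y ∈ {0}; g ≡ 0 at y ∈ {0}; common: {0}.
  x = 1: f ≡ 0 at y ∈ {2, 10}; g ≡ 0 at y ∈ {3}; common: ∅.
  x = 2: f ≡ 0 at y ∈ {4, 9}; g ≡ 0 at y ∈ {6}; common: ∅.
  x = 3: f ≡ 0 at y ∈ {6, 8}; g ≡ 0 at y ∈ {9}; common: ∅.
  x = 4: f ≡ 0 at y ∈ {7, 8}; g ≡ 0 at y ∈ {1}; common: ∅.
  x = 5: f ≡ 0 at y ∈ {6, 10}; g ≡ 0 at y ∈ {4}; common: ∅.
  x = 6: f ≡ 0 at y ∈ {1, 5}; g ≡ 0 at y ∈ {7}; common: ∅.
  x = 7: f ≡ 0 at y ∈ {3, 4}; g ≡ 0 at y ∈ {10}; common: ∅.
  x = 8: f ≡ 0 at y ∈ {3, 5}; g ≡ 0 at y ∈ {2}; common: ∅.
  x = 9: f ≡ 0 at y ∈ {2, 7}; g ≡ 0 at y ∈ {5}; common: ∅.
  x = 10: f ≡ 0 at y ∈ {1, 9}; g ≡ 0 at y ∈ {8}; common: ∅.
Collecting: common zeros = {(0, 0)}, so the count is 1.
Comparison with the Bézout bound: 1 ≤ 2 = deg(f)·deg(g), as expected for curves with no common component (the affine F_11-count falls short of the bound because intersections may lie at infinity, over extension fields, or carry multiplicity).


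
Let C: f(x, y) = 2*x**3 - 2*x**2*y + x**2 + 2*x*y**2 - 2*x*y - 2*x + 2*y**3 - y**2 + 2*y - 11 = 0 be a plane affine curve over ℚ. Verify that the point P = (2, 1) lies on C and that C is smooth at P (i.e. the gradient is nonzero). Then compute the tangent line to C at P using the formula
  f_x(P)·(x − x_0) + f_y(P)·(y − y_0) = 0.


Tangent line at P: 18*x + 2*y - 38 = 0.

Step 1: f(2, 1) = 0, so P lies on C.
Step 2: partial derivatives
  f_x(x, y) = 6*x**2 - 4*x*y + 2*x + 2*y**2 - 2*y - 2, f_y(x, y) = -2*x**2 + 4*x*y - 2*x + 6*y**2 - 2*y + 2.
  f_x(P) = 18, f_y(P) = 2 (gradient nonzero, so P is smooth).
Step 3: tangent line at P: 18·(x − 2) + 2·(y − 1) = 0.
Expanding: 18*x + 2*y - 38 = 0.


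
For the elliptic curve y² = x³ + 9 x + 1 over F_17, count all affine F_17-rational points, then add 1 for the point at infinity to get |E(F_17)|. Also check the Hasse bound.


Affine points = {(0, 1), (0, 16), (3, 2), (3, 15), (4, 4), (4, 13), (5, 1), (5, 16), (6, 4), (6, 13), (7, 4), (7, 13), (12, 1), (12, 16), (14, 7), (14, 10), (15, 3), (15, 14), (16, 5), (16, 12)}; affine count = 20; |E(F_17)| = 21.

Discriminant check: Δ ∝ 4a³ + 27b² = 4·9³ + 27·1² = 4·729 + 27·1 ≡ 2 (mod 17). Nonzero ⇒ E is nonsingular.
For each x ∈ F_17, compute rhs = x³ + 9·x + 1 mod 17, then count y ∈ F_17 with y² ≡ rhs.
  x = 0: rhs = 1, matching y values: 1, 16 (2 points).
  x = 1: rhs = 11, matching y values: none (0 points).
  x = 2: rhs = 10, matching y values: none (0 points).
  x = 3: rhs = 4, matching y values: 2, 15 (2 points).
  x = 4: rhs = 16, matching y values: 4, 13 (2 points).
  x = 5: rhs = 1, matching y values: 1, 16 (2 points).
  x = 6: rhs = 16, matching y values: 4, 13 (2 points).
  x = 7: rhs = 16, matching y values: 4, 13 (2 points).
  x = 8: rhs = 7, matching y values: none (0 points).
  x = 9: rhs = 12, matching y values: none (0 points).
  x = 10: rhs = 3, matching y values: none (0 points).
  x = 11: rhs = 3, matching y values: none (0 points).
  x = 12: rhs = 1, matching y values: 1, 16 (2 points).
  x = 13: rhs = 3, matching y values: none (0 points).
  x = 14: rhs = 15, matching y values: 7, 10 (2 points).
  x = 15: rhs = 9, matching y values: 3, 14 (2 points).
  x = 16: rhs = 8, matching y values: 5, 12 (2 points).
Total affine count: 20.
Full point count |E(F_17)| = 20 + 1 = 21.
Hasse bound: |21 − (17+1)| = |3| = 3 ≤ 2√17 ≈ 8.2462 ✓.


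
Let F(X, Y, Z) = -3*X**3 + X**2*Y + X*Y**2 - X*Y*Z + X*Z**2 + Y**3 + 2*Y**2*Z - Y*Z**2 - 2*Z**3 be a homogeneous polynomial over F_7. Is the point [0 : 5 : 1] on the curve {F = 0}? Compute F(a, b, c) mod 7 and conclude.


F(0,5,1) ≡ 0 (mod 7); P is on the curve.

Evaluate F(0, 5, 1) term-by-term (mod 7).
  -3*X**3 ↦ -3·0·1·1 = 0
  X**2*Y ↦ 1·0·5·1 = 0
  X*Y**2 ↦ 1·0·25·1 = 0
  -X*Y*Z ↦ -1·0·5·1 = 0
  X*Z**2 ↦ 1·0·1·1 = 0
  Y**3 ↦ 1·1·125·1 = 125
  2*Y**2*Z ↦ 2·1·25·1 = 50
  -Y*Z**2 ↦ -1·1·5·1 = -5
  -2*Z**3 ↦ -2·1·1·1 = -2
Sum: F(0, 5, 1) = (0) + (0) + (0) + (0) + (0) + (125) + (50) + (-5) + (-2) = 168.
Reducing mod 7: 168 ≡ 0 (mod 7).
Since F(a, b, c) ≡ 0 (mod 7), P lies on the curve.


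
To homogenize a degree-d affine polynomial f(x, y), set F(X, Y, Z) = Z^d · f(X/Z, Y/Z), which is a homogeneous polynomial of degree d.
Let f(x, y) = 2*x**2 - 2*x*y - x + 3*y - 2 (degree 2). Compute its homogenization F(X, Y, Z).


F(X, Y, Z) = 2*X**2 - 2*X*Y - X*Z + 3*Y*Z - 2*Z**2

deg(f) = 2.
Substitute x = X/Z, y = Y/Z into f, then multiply by Z^2.
  monomial 2·x^2·y^0 ↦ 2·X^2·Y^0·Z^0.
  monomial -2·x^1·y^1 ↦ -2·X^1·Y^1·Z^0.
  monomial -1·x^1·y^0 ↦ -1·X^1·Y^0·Z^1.
  monomial 3·x^0·y^1 ↦ 3·X^0·Y^1·Z^1.
  monomial -2·x^0·y^0 ↦ -2·X^0·Y^0·Z^2.
Collecting: F(X, Y, Z) = 2*X**2 - 2*X*Y - X*Z + 3*Y*Z - 2*Z**2.


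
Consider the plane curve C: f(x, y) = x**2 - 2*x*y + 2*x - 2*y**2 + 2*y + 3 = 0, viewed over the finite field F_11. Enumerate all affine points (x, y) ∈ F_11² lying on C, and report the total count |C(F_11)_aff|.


Affine F_11-points: {(1, 5), (1, 6), (2, 0), (2, 10), (5, 8), (5, 10), (7, 0), (7, 5), (9, 6), (9, 8)}; count = 10.

For each of the 121 pairs (x, y) ∈ F_11², evaluate f(x, y) mod 11. Record the zeros.
  x = 0: [0↦3, 1↦3, 2↦10, 3↦2, 4↦1, 5↦7, 6↦9, 7↦7, 8↦1, 9↦2, 10↦10]  zeros at y ∈ ∅
  x = 1: [0↦6, 1↦4, 2↦9, 3↦10, 4↦7, 5↦0, 6↦0, 7↦7, 8↦10, 9↦9, 10↦4]  zeros at y ∈ {5, 6}
  x = 2: [0↦0, 1↦7, 2↦10, 3↦9, 4↦4, 5↦6, 6↦4, 7↦9, 8↦10, 9↦7, 10↦0]  zeros at y ∈ {0, 10}
  x = 3: [0↦7, 1↦1, 2↦2, 3↦10, 4↦3, 5↦3, 6↦10, 7↦2, 8↦1, 9↦7, 10↦9]  zeros at y ∈ ∅
  x = 4: [0↦5, 1↦8, 2↦7, 3↦2, 4↦4, 5↦2, 6↦7, 7↦8, 8↦5, 9↦9, 10↦9]  zeros at y ∈ ∅
  x = 5: [0↦5, 1↦6, 2↦3, 3↦7, 4↦7, 5↦3, 6↦6, 7↦5, 8↦0, 9↦2, 10↦0]  zeros at y ∈ {8, 10}
  x = 6: [0↦7, 1↦6, 2↦1, 3↦3, 4↦1, 5↦6, 6↦7, 7↦4, 8↦8, 9↦8, 10↦4]  zeros at y ∈ ∅
  x = 7: [0↦0, 1↦8, 2↦1, 3↦1, 4↦8, 5↦0, 6↦10, 7↦5, 8↦7, 9↦5, 10↦10]  zeros at y ∈ {0, 5}
  x = 8: [0↦6, 1↦1, 2↦3, 3↦1, 4↦6, 5↦7, 6↦4, 7↦8, 8↦8, 9↦4, 10↦7]  zeros at y ∈ ∅
  x = 9: [0↦3, 1↦7, 2↦7, 3↦3, 4↦6, 5↦5, 6↦0, 7↦2, 8↦0, 9↦5, 10↦6]  zeros at y ∈ {6, 8}
  x = 10: [0↦2, 1↦4, 2↦2, 3↦7, 4↦8, 5↦5, 6↦9, 7↦9, 8↦5, 9↦8, 10↦7]  zeros at y ∈ ∅
Collecting zeros: affine points = {(1, 5), (1, 6), (2, 0), (2, 10), (5, 8), (5, 10), (7, 0), (7, 5), (9, 6), (9, 8)}.
Total count |C(F_11)_aff| = 10.


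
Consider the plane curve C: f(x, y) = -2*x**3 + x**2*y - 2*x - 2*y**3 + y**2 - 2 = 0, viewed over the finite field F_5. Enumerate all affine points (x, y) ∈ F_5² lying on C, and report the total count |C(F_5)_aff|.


Affine F_5-points: {(2, 3), (3, 3), (4, 3)}; count = 3.

For each of the 25 pairs (x, y) ∈ F_5², evaluate f(x, y) mod 5. Record the zeros.
  x = 0: [0↦3, 1↦2, 2↦1, 3↦3, 4↦1]  zeros at y ∈ ∅
  x = 1: [0↦4, 1↦4, 2↦4, 3↦2, 4↦1]  zeros at y ∈ ∅
  x = 2: [0↦3, 1↦1, 2↦4, 3↦0, 4↦2]  zeros at y ∈ {3}
  x = 3: [0↦3, 1↦1, 2↦4, 3↦0, 4↦2]  zeros at y ∈ {3}
  x = 4: [0↦2, 1↦2, 2↦2, 3↦0, 4↦4]  zeros at y ∈ {3}
Collecting zeros: affine points = {(2, 3), (3, 3), (4, 3)}.
Total count |C(F_5)_aff| = 3.


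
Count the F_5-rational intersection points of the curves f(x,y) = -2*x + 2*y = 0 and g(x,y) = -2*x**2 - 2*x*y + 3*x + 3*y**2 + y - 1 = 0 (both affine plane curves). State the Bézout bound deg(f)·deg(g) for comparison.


Common zeros: ∅; count = 0; Bézout bound = 2.

deg(f) = 1, deg(g) = 2, so Bézout bound = 2.
Scan x ∈ F_5. For each x, list the y ∈ F_5 with f(x, y) ≡ 0 and those with g(x, y) ≡ 0 (mod 5); the common zeros in that column are the intersection.
  x = 0: f ≡ 0 at y ∈ {0}; g ≡ 0 at y ∈ ∅; common: ∅.
  x = 1: f ≡ 0 at y ∈ {1}; g ≡ 0 at y ∈ {0, 2}; common: ∅.
  x = 2: f ≡ 0 at y ∈ {2}; g ≡ 0 at y ∈ {3}; common: ∅.
  x = 3: f ≡ 0 at y ∈ {3}; g ≡ 0 at y ∈ {0}; common: ∅.
  x = 4: f ≡ 0 at y ∈ {4}; g ≡ 0 at y ∈ {1, 3}; common: ∅.
Collecting: common zeros = ∅, so the count is 0.
Comparison with the Bézout bound: 0 ≤ 2 = deg(f)·deg(g), as expected for curves with no common component (the affine F_5-count falls short of the bound because intersections may lie at infinity, over extension fields, or carry multiplicity).


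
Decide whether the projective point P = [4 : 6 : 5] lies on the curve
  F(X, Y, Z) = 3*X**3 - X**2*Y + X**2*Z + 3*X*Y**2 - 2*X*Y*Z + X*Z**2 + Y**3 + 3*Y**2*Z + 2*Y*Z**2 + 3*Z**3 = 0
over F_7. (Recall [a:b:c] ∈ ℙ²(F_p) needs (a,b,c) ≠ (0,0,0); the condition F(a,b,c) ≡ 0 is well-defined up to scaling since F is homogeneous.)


F(4,6,5) ≡ 2 (mod 7); P is NOT on the curve.

Evaluate F(4, 6, 5) term-by-term (mod 7).
  3*X**3 ↦ 3·64·1·1 = 192
  -X**2*Y ↦ -1·16·6·1 = -96
  X**2*Z ↦ 1·16·1·5 = 80
  3*X*Y**2 ↦ 3·4·36·1 = 432
  -2*X*Y*Z ↦ -2·4·6·5 = -240
  X*Z**2 ↦ 1·4·1·25 = 100
  Y**3 ↦ 1·1·216·1 = 216
  3*Y**2*Z ↦ 3·1·36·5 = 540
  2*Y*Z**2 ↦ 2·1·6·25 = 300
  3*Z**3 ↦ 3·1·1·125 = 375
Sum: F(4, 6, 5) = (192) + (-96) + (80) + (432) + (-240) + (100) + (216) + (540) + (300) + (375) = 1899.
Reducing mod 7: 1899 ≡ 2 (mod 7).
Since F(a, b, c) ≡ 2 ≠ 0 (mod 7), P does NOT lie on the curve.


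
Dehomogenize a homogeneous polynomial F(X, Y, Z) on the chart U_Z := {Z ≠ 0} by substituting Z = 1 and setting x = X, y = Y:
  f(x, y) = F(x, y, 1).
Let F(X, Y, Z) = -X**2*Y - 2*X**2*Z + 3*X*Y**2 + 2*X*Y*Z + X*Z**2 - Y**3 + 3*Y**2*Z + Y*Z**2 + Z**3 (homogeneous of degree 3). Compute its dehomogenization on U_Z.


f(x, y) = -x**2*y - 2*x**2 + 3*x*y**2 + 2*x*y + x - y**3 + 3*y**2 + y + 1

On U_Z we set Z = 1. Each monomial c·X^i·Y^j·Z^k in F becomes c·x^i·y^j·1^k = c·x^i·y^j.
Substituting Z = 1: F(X, Y, 1) = -x**2*y - 2*x**2 + 3*x*y**2 + 2*x*y + x - y**3 + 3*y**2 + y + 1.
Note: deg(f) ≤ deg(F) = 3; strict inequality happens when F is divisible by Z (lost terms).


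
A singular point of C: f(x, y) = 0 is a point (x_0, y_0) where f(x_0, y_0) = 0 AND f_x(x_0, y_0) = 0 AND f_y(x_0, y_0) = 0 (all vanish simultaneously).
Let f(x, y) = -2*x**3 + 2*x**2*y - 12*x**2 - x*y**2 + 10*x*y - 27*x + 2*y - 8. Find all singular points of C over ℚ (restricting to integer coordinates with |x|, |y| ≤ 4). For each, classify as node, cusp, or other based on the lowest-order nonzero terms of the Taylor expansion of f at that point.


Singular points: {(-1, 3)}; classification: cusp.

Compute partial derivatives:
  f_x = -6*x**2 + 4*x*y - 24*x - y**2 + 10*y - 27.
  f_y = 2*x**2 - 2*x*y + 10*x + 2.
Scan x_0 ∈ {−4, ..., 4}. For each x_0, f_y(x_0, y) is a polynomial in y; find its integer roots y ∈ {−4, ..., 4}, then test f_x and f at those candidates.
  x = -4: f_y(-4, y) = 8*y - 6; no integer root y with |y| ≤ 4.
  x = -3: f_y(-3, y) = 6*y - 10; no integer root y with |y| ≤ 4.
  x = -2: f_y(-2, y) = 4*y - 10; no integer root y with |y| ≤ 4.
  x = -1: f_y(-1, y) = 2*y - 6; vanishes at y ∈ {3}. (-1, 3): f_x = 0, f = 0 — SINGULAR.
  x = 0: f_y(0, y) = 2; no integer root y with |y| ≤ 4.
  x = 1: f_y(1, y) = 14 - 2*y; no integer root y with |y| ≤ 4.
  x = 2: f_y(2, y) = 30 - 4*y; no integer root y with |y| ≤ 4.
  x = 3: f_y(3, y) = 50 - 6*y; no integer root y with |y| ≤ 4.
  x = 4: f_y(4, y) = 74 - 8*y; no integer root y with |y| ≤ 4.
Only singular point on the grid: (-1, 3).
Classify: substitute x = -1 + u, y = 3 + v and expand: f = -2*u**3 + 2*u**2*v - u*v**2 + v**2.
No constant or linear terms (consistent with a singular point). Quadratic part: v**2. Cubic part: -2*u**3 + 2*u**2*v - u*v**2.
The quadratic part v**2 is a perfect square, so there is a single (double) tangent line v = 0, i.e. y = 3. Restricting the cubic part to that line (v = 0) leaves -2*u**3 ≠ 0, so f is not divisible by v and the branch is v² ≈ 2*u**3 to lowest order — this is a cusp.
Classification: cusp.


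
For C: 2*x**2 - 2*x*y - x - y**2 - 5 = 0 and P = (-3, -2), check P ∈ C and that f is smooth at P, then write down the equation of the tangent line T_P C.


Tangent line at P: -9*x + 10*y - 7 = 0.

Step 1: f(-3, -2) = 0, so P lies on C.
Step 2: partial derivatives
  f_x(x, y) = 4*x - 2*y - 1, f_y(x, y) = -2*x - 2*y.
  f_x(P) = -9, f_y(P) = 10 (gradient nonzero, so P is smooth).
Step 3: tangent line at P: -9·(x − -3) + 10·(y − -2) = 0.
Expanding: -9*x + 10*y - 7 = 0.


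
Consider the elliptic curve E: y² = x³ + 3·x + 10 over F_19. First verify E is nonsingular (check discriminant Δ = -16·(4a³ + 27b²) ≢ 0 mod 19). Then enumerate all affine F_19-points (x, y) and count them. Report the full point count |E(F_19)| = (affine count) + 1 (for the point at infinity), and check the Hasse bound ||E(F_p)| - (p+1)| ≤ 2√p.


Affine points = {(2, 9), (2, 10), (5, 6), (5, 13), (6, 4), (6, 15), (9, 5), (9, 14), (11, 5), (11, 14), (12, 8), (12, 11), (13, 2), (13, 17), (18, 5), (18, 14)}; affine count = 16; |E(F_19)| = 17.

Discriminant check: Δ ∝ 4a³ + 27b² = 4·3³ + 27·10² = 4·27 + 27·100 ≡ 15 (mod 19). Nonzero ⇒ E is nonsingular.
For each x ∈ F_19, compute rhs = x³ + 3·x + 10 mod 19, then count y ∈ F_19 with y² ≡ rhs.
  x = 0: rhs = 10, matching y values: none (0 points).
  x = 1: rhs = 14, matching y values: none (0 points).
  x = 2: rhs = 5, matching y values: 9, 10 (2 points).
  x = 3: rhs = 8, matching y values: none (0 points).
  x = 4: rhs = 10, matching y values: none (0 points).
  x = 5: rhs = 17, matching y values: 6, 13 (2 points).
  x = 6: rhs = 16, matching y values: 4, 15 (2 points).
  x = 7: rhs = 13, matching y values: none (0 points).
  x = 8: rhs = 14, matching y values: none (0 points).
  x = 9: rhs = 6, matching y values: 5, 14 (2 points).
  x = 10: rhs = 14, matching y values: none (0 points).
  x = 11: rhs = 6, matching y values: 5, 14 (2 points).
  x = 12: rhs = 7, matching y values: 8, 11 (2 points).
  x = 13: rhs = 4, matching y values: 2, 17 (2 points).
  x = 14: rhs = 3, matching y values: none (0 points).
  x = 15: rhs = 10, matching y values: none (0 points).
  x = 16: rhs = 12, matching y values: none (0 points).
  x = 17: rhs = 15, matching y values: none (0 points).
  x = 18: rhs = 6, matching y values: 5, 14 (2 points).
Total affine count: 16.
Full point count |E(F_19)| = 16 + 1 = 17.
Hasse bound: |17 − (19+1)| = |-3| = 3 ≤ 2√19 ≈ 8.7178 ✓.


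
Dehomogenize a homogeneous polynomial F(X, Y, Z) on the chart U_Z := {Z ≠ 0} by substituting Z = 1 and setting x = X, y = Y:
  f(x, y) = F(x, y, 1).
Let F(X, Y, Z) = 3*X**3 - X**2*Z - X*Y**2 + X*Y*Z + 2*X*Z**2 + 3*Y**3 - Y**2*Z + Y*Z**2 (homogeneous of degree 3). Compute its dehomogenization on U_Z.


f(x, y) = 3*x**3 - x**2 - x*y**2 + x*y + 2*x + 3*y**3 - y**2 + y

On U_Z we set Z = 1. Each monomial c·X^i·Y^j·Z^k in F becomes c·x^i·y^j·1^k = c·x^i·y^j.
Substituting Z = 1: F(X, Y, 1) = 3*x**3 - x**2 - x*y**2 + x*y + 2*x + 3*y**3 - y**2 + y.
Note: deg(f) ≤ deg(F) = 3; strict inequality happens when F is divisible by Z (lost terms).


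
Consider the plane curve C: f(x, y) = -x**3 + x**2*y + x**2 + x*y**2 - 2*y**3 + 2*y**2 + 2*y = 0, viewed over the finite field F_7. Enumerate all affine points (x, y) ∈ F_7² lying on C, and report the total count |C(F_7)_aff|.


Affine F_7-points: {(0, 0), (1, 0), (6, 4)}; count = 3.

For each of the 49 pairs (x, y) ∈ F_7², evaluate f(x, y) mod 7. Record the zeros.
  x = 0: [0↦0, 1↦2, 2↦3, 3↦5, 4↦3, 5↦6, 6↦2]  zeros at y ∈ {0}
  x = 1: [0↦0, 1↦4, 2↦2, 3↦3, 4↦2, 5↦1, 6↦2]  zeros at y ∈ {0}
  x = 2: [0↦3, 1↦4, 2↦1, 3↦3, 4↦5, 5↦2, 6↦3]  zeros at y ∈ ∅
  x = 3: [0↦3, 1↦3, 2↦1, 3↦6, 4↦6, 5↦3, 6↦6]  zeros at y ∈ ∅
  x = 4: [0↦1, 1↦2, 2↦3, 3↦6, 4↦6, 5↦5, 6↦5]  zeros at y ∈ ∅
  x = 5: [0↦5, 1↦2, 2↦1, 3↦4, 4↦6, 5↦2, 6↦1]  zeros at y ∈ ∅
  x = 6: [0↦2, 1↦4, 2↦3, 3↦1, 4↦0, 5↦2, 6↦2]  zeros at y ∈ {4}
Collecting zeros: affine points = {(0, 0), (1, 0), (6, 4)}.
Total count |C(F_7)_aff| = 3.


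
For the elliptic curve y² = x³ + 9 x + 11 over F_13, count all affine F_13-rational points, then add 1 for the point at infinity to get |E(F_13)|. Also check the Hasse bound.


Affine points = {(3, 0), (5, 5), (5, 8), (7, 1), (7, 12), (8, 6), (8, 7), (10, 3), (10, 10), (12, 1), (12, 12)}; affine count = 11; |E(F_13)| = 12.

Discriminant check: Δ ∝ 4a³ + 27b² = 4·9³ + 27·11² = 4·729 + 27·121 ≡ 8 (mod 13). Nonzero ⇒ E is nonsingular.
For each x ∈ F_13, compute rhs = x³ + 9·x + 11 mod 13, then count y ∈ F_13 with y² ≡ rhs.
  x = 0: rhs = 11, matching y values: none (0 points).
  x = 1: rhs = 8, matching y values: none (0 points).
  x = 2: rhs = 11, matching y values: none (0 points).
  x = 3: rhs = 0, matching y values: 0 (1 points).
  x = 4: rhs = 7, matching y values: none (0 points).
  x = 5: rhs = 12, matching y values: 5, 8 (2 points).
  x = 6: rhs = 8, matching y values: none (0 points).
  x = 7: rhs = 1, matching y values: 1, 12 (2 points).
  x = 8: rhs = 10, matching y values: 6, 7 (2 points).
  x = 9: rhs = 2, matching y values: none (0 points).
  x = 10: rhs = 9, matching y values: 3, 10 (2 points).
  x = 11: rhs = 11, matching y values: none (0 points).
  x = 12: rhs = 1, matching y values: 1, 12 (2 points).
Total affine count: 11.
Full point count |E(F_13)| = 11 + 1 = 12.
Hasse bound: |12 − (13+1)| = |-2| = 2 ≤ 2√13 ≈ 7.2111 ✓.


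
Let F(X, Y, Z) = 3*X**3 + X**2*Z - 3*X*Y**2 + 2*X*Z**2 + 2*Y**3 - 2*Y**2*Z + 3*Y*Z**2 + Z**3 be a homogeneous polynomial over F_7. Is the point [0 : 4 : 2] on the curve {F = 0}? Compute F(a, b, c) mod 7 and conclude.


F(0,4,2) ≡ 1 (mod 7); P is NOT on the curve.

Evaluate F(0, 4, 2) term-by-term (mod 7).
  3*X**3 ↦ 3·0·1·1 = 0
  X**2*Z ↦ 1·0·1·2 = 0
  -3*X*Y**2 ↦ -3·0·16·1 = 0
  2*X*Z**2 ↦ 2·0·1·4 = 0
  2*Y**3 ↦ 2·1·64·1 = 128
  -2*Y**2*Z ↦ -2·1·16·2 = -64
  3*Y*Z**2 ↦ 3·1·4·4 = 48
  Z**3 ↦ 1·1·1·8 = 8
Sum: F(0, 4, 2) = (0) + (0) + (0) + (0) + (128) + (-64) + (48) + (8) = 120.
Reducing mod 7: 120 ≡ 1 (mod 7).
Since F(a, b, c) ≡ 1 ≠ 0 (mod 7), P does NOT lie on the curve.


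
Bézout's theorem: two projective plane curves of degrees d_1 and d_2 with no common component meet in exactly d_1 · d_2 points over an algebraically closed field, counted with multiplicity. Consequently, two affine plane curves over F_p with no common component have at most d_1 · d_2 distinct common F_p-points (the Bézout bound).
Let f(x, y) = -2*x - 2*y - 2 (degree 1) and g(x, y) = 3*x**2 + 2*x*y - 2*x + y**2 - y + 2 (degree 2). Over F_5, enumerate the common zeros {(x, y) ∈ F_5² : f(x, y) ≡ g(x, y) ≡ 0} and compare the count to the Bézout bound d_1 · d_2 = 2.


Common zeros: {(1, 3), (2, 2)}; count = 2; Bézout bound = 2.

deg(f) = 1, deg(g) = 2, so Bézout bound = 2.
Scan x ∈ F_5. For each x, list the y ∈ F_5 with f(x, y) ≡ 0 and those with g(x, y) ≡ 0 (mod 5); the common zeros in that column are the intersection.
  x = 0: f ≡ 0 at y ∈ {4}; g ≡ 0 at y ∈ ∅; common: ∅.
  x = 1: f ≡ 0 at y ∈ {3}; g ≡ 0 at y ∈ {1, 3}; common: {3}.
  x = 2: f ≡ 0 at y ∈ {2}; g ≡ 0 at y ∈ {0, 2}; common: {2}.
  x = 3: f ≡ 0 at y ∈ {1}; g ≡ 0 at y ∈ ∅; common: ∅.
  x = 4: f ≡ 0 at y ∈ {0}; g ≡ 0 at y ∈ {1, 2}; common: ∅.
Collecting: common zeros = {(1, 3), (2, 2)}, so the count is 2.
Comparison with the Bézout bound: 2 ≤ 2 = deg(f)·deg(g), as expected for curves with no common component (the bound is attained).


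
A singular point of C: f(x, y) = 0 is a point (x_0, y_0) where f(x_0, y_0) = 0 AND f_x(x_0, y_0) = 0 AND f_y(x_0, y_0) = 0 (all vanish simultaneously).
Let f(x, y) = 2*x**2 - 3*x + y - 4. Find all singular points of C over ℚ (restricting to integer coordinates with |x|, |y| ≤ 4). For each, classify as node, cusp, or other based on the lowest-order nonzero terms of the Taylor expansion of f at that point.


No singular points in the scanned grid; C is smooth there.

Compute partial derivatives:
  f_x = 4*x - 3.
  f_y = 1.
f_y = 1 is a nonzero constant, so f_y never vanishes: no point (x, y) can satisfy f = f_x = f_y = 0. In particular no (x, y) ∈ {−4, ..., 4}² is singular; the curve is smooth.


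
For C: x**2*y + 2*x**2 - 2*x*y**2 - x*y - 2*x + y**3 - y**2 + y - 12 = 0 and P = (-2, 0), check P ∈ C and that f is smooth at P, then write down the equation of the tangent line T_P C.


Tangent line at P: -10*x + 7*y - 20 = 0.

Step 1: f(-2, 0) = 0, so P lies on C.
Step 2: partial derivatives
  f_x(x, y) = 2*x*y + 4*x - 2*y**2 - y - 2, f_y(x, y) = x**2 - 4*x*y - x + 3*y**2 - 2*y + 1.
  f_x(P) = -10, f_y(P) = 7 (gradient nonzero, so P is smooth).
Step 3: tangent line at P: -10·(x − -2) + 7·(y − 0) = 0.
Expanding: -10*x + 7*y - 20 = 0.


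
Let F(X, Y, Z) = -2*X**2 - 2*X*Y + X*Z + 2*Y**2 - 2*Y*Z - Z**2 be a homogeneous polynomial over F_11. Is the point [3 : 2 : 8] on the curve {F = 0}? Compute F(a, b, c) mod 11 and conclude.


F(3,2,8) ≡ 5 (mod 11); P is NOT on the curve.

Evaluate F(3, 2, 8) term-by-term (mod 11).
  -2*X**2 ↦ -2·9·1·1 = -18
  -2*X*Y ↦ -2·3·2·1 = -12
  X*Z ↦ 1·3·1·8 = 24
  2*Y**2 ↦ 2·1·4·1 = 8
  -2*Y*Z ↦ -2·1·2·8 = -32
  -Z**2 ↦ -1·1·1·64 = -64
Sum: F(3, 2, 8) = (-18) + (-12) + (24) + (8) + (-32) + (-64) = -94.
Reducing mod 11: -94 ≡ 5 (mod 11).
Since F(a, b, c) ≡ 5 ≠ 0 (mod 11), P does NOT lie on the curve.
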